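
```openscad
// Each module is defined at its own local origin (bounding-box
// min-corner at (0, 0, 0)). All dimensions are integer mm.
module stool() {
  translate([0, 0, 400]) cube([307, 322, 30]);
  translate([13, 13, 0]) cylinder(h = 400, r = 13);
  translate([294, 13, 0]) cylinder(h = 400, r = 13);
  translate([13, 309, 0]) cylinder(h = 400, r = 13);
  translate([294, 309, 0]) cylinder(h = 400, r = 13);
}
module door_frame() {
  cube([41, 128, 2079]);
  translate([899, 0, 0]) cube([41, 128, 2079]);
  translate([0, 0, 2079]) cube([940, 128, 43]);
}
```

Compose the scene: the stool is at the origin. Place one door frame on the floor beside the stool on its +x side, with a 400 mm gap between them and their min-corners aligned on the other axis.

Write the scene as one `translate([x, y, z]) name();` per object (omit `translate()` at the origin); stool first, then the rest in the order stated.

stool();
translate([707, 0, 0]) door_frame();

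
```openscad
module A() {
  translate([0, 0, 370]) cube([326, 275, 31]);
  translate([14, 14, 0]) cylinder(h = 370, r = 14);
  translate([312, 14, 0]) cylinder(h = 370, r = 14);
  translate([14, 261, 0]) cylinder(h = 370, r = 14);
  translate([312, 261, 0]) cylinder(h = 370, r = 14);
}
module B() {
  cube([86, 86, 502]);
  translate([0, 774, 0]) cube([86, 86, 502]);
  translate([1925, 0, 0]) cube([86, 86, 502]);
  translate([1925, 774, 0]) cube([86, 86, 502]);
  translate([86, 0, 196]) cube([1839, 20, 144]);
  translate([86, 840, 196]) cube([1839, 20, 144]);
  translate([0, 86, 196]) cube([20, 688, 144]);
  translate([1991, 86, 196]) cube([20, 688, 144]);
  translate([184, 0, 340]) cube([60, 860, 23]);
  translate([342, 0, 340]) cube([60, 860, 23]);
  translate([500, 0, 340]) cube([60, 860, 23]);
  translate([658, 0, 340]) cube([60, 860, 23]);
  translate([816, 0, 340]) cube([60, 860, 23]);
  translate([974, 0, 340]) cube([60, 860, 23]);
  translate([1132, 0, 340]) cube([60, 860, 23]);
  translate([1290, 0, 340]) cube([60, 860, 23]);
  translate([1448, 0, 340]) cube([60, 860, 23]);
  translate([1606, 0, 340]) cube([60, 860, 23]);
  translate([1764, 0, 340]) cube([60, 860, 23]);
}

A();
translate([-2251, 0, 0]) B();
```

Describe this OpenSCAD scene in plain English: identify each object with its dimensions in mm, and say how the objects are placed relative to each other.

A is a simple wooden stool: a rectangular seat 326 mm (x) by 275 mm (y), 31 mm thick, top face at z = 401 mm, on four round legs, each 28 mm in diameter. The legs rest on z = 0, each leg's axis is inset half a diameter from the nearest pair of seat edges (so the leg's bounding box is flush with the corner).

B is a bed frame 2011 mm long (x) by 860 mm wide (y). Four 86×86 mm corner posts, 502 mm tall, at the corners of the footprint. Four rails of 20 mm thickness and 144 mm height run between adjacent posts with their undersides at z = 196 mm, their outer faces flush with the outside of the frame (the two x-running rails run between the posts' inner faces; the two y-running rails run between the posts' inner faces). 11 slats, each 60 mm wide (x) and 23 mm thick, lie across the top of the two x-running rails, running the full 860 mm width of the frame in y; the slats are evenly spaced along x between the inner faces of the end posts with equal gaps (rounded down to the nearest mm) at the −x end and between each pair — any rounding remainder accumulates at the +x end.

The bed frame is on the floor beside the stool on its −x side.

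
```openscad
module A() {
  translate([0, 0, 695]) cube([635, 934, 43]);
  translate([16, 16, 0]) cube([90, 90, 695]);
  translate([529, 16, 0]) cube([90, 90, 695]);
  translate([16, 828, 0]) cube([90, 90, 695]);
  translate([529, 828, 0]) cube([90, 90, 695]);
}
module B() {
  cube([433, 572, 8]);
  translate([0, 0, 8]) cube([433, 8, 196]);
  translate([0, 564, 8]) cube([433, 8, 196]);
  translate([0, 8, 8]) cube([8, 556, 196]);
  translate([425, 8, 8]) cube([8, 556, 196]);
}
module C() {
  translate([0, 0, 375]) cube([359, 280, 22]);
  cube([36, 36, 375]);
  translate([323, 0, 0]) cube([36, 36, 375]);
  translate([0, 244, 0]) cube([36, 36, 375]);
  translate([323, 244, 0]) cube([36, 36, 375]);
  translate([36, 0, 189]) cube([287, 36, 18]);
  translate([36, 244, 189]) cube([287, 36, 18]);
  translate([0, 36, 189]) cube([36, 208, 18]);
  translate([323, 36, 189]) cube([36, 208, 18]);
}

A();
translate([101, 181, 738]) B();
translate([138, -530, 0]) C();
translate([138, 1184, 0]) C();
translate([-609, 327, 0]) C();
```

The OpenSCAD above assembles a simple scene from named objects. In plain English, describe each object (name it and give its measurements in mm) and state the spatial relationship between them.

A is a table: top 635 mm (x) × 934 mm (y), 43 mm thick, upper face at z = 738 mm, on four 90×90 mm square legs, each inset 16 mm from the nearest pair of top edges, running from z = 0 to the bottom of the top.

B is an open-topped rectangular box: outside dimensions 433×572×204 mm, with a uniform wall and base thickness of 8 mm. The base is a full 433×572 slab on the floor; four walls sit on top of the base. The front and back walls (the −y and +y sides) span the full width; the two side walls fit between them.

C is a four-legged stool. The seat is a 359×280×22 mm slab whose top surface is at z = 397 mm; four square legs, each 36×36 mm in cross-section, run from the floor (z = 0) to the underside of the seat, each flush with a corner of the seat. Four stretchers, 36 mm wide and 18 mm tall, connect adjacent legs with their undersides at z = 189 mm, each running between the inner faces of the legs it joins and aligned with the legs' outer faces on the other axis.

The open box is on top of the table, centred. Three stools sit around the table at the −y, +y, −x sides.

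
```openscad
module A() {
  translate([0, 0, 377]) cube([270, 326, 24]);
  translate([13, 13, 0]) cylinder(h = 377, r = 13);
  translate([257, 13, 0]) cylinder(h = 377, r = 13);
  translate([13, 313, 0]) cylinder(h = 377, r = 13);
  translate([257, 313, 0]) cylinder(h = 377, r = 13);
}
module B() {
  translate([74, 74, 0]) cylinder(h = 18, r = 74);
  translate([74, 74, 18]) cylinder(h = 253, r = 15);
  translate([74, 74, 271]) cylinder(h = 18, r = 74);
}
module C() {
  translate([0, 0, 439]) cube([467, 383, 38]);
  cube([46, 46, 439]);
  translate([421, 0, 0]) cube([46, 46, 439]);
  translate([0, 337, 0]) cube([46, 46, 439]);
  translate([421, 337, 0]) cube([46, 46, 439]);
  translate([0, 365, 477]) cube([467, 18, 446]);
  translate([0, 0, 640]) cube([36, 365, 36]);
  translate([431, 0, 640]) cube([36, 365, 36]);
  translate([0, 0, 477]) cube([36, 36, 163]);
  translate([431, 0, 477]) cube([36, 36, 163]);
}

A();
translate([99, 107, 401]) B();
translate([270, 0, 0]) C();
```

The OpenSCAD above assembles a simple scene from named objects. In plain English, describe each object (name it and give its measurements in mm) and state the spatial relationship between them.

A is a four-legged stool. The seat is a 270×326×24 mm slab whose top surface is at z = 401 mm; four round legs, each 26 mm in diameter, run from the floor (z = 0) to the underside of the seat, each leg's axis is inset half a diameter from the nearest pair of seat edges (so the leg's bounding box is flush with the corner).

B is a spool: two coaxial disc flanges of radius 74 mm and thickness 18 mm, joined by a core cylinder of radius 15 mm and height 253 mm. The lower flange rests on z = 0 and the three cylinders share a vertical axis.

C is a chair. The seat is a 467×383×38 mm slab with its top at z = 477 mm, on four 46×46 mm corner legs (flush with the seat edges, standing on z = 0). A flat backrest 18 mm thick, 446 mm tall, spans the full seat width and rises from the seat top along its +y edge, rear face flush with the rear of the seat. Two armrests of 36×36 mm section run along each side from the seat's front edge to the front of the backrest, top faces 199 mm above the seat top and outer faces flush with the seat's x-edges; a 36×36 mm post under the front of each armrest stands on the seat at the front corner.

The spool is on top of the stool. The chair is against the stool's +x side, with their −y faces flush.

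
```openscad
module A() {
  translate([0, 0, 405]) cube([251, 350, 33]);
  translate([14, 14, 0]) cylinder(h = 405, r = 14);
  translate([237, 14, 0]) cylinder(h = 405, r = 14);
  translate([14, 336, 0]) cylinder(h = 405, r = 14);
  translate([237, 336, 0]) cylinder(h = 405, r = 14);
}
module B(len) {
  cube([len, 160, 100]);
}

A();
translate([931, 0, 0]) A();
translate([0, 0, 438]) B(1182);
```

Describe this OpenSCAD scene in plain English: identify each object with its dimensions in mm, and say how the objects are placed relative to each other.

A is a four-legged stool. The seat is a 251×350×33 mm slab whose top surface is at z = 438 mm; four round legs, each 28 mm in diameter, run from the floor (z = 0) to the underside of the seat, each leg's axis is inset half a diameter from the nearest pair of seat edges (so the leg's bounding box is flush with the corner).

B is a rectangular beam 1182 mm long (x), 160 mm deep (y), 100 mm thick (z).

The beam spans the tops of two stools placed 680 mm apart, resting at z = 438 mm.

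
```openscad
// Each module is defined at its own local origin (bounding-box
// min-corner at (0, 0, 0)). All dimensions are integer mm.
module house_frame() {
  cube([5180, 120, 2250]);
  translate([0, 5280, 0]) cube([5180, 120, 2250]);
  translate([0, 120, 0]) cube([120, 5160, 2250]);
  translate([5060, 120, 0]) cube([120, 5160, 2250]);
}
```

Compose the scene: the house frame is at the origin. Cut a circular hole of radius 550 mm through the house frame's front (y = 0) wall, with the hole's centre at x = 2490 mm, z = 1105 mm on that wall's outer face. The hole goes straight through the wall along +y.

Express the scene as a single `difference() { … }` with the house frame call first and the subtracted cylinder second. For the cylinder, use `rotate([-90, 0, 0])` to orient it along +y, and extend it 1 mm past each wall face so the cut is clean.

difference() {
  house_frame();
  translate([2490, -1, 1105]) rotate([-90, 0, 0]) cylinder(h = 122, r = 550);
}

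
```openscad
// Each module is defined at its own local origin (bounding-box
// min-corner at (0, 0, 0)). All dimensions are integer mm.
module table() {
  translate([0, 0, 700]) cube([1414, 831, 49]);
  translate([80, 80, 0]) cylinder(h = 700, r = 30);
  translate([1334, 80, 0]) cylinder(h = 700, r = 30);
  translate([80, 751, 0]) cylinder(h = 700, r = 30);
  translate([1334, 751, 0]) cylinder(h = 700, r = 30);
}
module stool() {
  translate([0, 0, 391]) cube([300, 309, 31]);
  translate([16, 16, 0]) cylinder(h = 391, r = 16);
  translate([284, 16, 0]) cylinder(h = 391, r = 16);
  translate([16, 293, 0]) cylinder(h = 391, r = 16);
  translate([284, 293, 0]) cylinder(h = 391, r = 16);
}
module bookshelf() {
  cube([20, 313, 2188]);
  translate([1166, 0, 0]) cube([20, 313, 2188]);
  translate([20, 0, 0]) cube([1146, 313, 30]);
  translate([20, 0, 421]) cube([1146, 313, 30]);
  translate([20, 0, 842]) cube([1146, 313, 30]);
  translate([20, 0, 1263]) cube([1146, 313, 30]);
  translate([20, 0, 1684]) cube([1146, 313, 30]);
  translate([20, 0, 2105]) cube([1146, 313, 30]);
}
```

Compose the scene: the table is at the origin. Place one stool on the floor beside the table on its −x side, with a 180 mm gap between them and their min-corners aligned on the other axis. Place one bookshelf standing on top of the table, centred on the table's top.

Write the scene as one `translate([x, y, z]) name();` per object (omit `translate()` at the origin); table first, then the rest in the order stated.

table();
translate([-480, 0, 0]) stool();
translate([114, 259, 749]) bookshelf();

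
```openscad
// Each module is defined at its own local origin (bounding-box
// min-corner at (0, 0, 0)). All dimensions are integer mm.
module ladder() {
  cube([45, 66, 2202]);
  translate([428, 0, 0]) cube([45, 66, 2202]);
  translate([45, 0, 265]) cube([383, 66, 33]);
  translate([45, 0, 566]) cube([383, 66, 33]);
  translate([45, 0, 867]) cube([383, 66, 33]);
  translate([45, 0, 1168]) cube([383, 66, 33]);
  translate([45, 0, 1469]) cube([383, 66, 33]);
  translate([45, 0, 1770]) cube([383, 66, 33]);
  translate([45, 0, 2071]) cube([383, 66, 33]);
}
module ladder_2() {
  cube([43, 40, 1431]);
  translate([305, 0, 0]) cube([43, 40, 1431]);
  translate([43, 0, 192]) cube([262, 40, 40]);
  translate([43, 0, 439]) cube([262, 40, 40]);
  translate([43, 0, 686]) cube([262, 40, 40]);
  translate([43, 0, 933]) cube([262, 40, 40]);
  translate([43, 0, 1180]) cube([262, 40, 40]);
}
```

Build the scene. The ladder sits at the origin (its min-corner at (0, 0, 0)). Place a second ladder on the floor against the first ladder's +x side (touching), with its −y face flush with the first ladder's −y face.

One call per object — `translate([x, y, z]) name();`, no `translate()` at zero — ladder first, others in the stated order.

ladder();
translate([473, 0, 0]) ladder_2();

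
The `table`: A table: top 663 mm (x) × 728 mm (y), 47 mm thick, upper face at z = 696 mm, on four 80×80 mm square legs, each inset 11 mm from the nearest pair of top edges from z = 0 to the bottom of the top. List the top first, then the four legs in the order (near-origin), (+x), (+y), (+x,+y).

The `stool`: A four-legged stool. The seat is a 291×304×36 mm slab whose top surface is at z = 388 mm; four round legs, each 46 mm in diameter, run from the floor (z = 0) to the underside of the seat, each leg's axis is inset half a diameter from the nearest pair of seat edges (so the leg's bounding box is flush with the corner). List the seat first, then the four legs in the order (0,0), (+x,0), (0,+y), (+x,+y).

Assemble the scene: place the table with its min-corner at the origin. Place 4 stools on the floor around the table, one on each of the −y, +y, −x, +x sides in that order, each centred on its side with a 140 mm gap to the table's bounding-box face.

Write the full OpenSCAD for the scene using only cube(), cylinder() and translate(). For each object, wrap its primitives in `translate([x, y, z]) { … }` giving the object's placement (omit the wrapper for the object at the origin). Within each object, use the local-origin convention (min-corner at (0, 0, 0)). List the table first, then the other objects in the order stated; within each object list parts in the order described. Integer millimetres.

translate([0, 0, 649]) cube([663, 728, 47]);
translate([11, 11, 0]) cube([80, 80, 649]);
translate([572, 11, 0]) cube([80, 80, 649]);
translate([11, 637, 0]) cube([80, 80, 649]);
translate([572, 637, 0]) cube([80, 80, 649]);
translate([186, -444, 0]) {
  translate([0, 0, 352]) cube([291, 304, 36]);
  translate([23, 23, 0]) cylinder(h = 352, r = 23);
  translate([268, 23, 0]) cylinder(h = 352, r = 23);
  translate([23, 281, 0]) cylinder(h = 352, r = 23);
  translate([268, 281, 0]) cylinder(h = 352, r = 23);
}
translate([186, 868, 0]) {
  translate([0, 0, 352]) cube([291, 304, 36]);
  translate([23, 23, 0]) cylinder(h = 352, r = 23);
  translate([268, 23, 0]) cylinder(h = 352, r = 23);
  translate([23, 281, 0]) cylinder(h = 352, r = 23);
  translate([268, 281, 0]) cylinder(h = 352, r = 23);
}
translate([-431, 212, 0]) {
  translate([0, 0, 352]) cube([291, 304, 36]);
  translate([23, 23, 0]) cylinder(h = 352, r = 23);
  translate([268, 23, 0]) cylinder(h = 352, r = 23);
  translate([23, 281, 0]) cylinder(h = 352, r = 23);
  translate([268, 281, 0]) cylinder(h = 352, r = 23);
}
translate([803, 212, 0]) {
  translate([0, 0, 352]) cube([291, 304, 36]);
  translate([23, 23, 0]) cylinder(h = 352, r = 23);
  translate([268, 23, 0]) cylinder(h = 352, r = 23);
  translate([23, 281, 0]) cylinder(h = 352, r = 23);
  translate([268, 281, 0]) cylinder(h = 352, r = 23);
}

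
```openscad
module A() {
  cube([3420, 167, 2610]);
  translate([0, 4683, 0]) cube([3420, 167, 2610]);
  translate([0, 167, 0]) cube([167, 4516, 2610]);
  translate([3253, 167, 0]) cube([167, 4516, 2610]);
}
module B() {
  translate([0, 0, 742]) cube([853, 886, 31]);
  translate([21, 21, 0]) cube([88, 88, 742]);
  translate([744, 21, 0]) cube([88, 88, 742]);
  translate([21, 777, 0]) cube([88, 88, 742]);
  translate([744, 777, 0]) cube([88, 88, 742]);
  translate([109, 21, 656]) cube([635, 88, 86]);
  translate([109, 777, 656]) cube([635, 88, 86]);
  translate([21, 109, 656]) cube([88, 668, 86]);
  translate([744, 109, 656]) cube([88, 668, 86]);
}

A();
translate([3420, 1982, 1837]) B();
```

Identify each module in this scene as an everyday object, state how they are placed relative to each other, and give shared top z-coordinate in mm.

A is a house frame. B is a table. The table is beside the house frame with their tops flush at z = 2610. The shared top z-coordinate is 2610 mm.

Both tops at z = 2610 mm.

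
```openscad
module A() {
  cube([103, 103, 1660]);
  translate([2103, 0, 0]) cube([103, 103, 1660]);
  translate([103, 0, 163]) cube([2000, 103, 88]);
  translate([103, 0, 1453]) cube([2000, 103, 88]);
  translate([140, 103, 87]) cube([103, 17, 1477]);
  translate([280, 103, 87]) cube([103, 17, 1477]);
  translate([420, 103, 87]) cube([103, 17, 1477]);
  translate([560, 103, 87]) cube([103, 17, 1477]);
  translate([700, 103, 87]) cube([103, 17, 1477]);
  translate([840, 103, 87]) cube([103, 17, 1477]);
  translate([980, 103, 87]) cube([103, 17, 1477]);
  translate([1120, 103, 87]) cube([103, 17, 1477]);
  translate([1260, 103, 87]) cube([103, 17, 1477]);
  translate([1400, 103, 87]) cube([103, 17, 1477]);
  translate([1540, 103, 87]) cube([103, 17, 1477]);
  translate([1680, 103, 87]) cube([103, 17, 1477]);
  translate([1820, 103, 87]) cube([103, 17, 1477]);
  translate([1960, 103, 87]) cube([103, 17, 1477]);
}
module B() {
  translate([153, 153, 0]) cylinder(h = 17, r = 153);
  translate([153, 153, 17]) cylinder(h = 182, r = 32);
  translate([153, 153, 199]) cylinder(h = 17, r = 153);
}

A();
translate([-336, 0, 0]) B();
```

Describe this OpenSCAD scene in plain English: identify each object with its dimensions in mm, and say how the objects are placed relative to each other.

A is a fence section. Two 103×103 mm posts, 1660 mm tall, stand on the floor with a clear span of 2000 mm between their inner faces. Two horizontal rails of 103×88 mm section span the gap between the posts with their undersides at z = 163 mm and z = 1453 mm, flush with the posts' −y face. 14 pickets, each 103 mm wide, 17 mm thick and 1477 mm tall, are fixed to the +y face of the rails with their bottoms at z = 87 mm, evenly spaced across the span with equal gaps (rounded down to the nearest mm) at the −x end and between each pair — any rounding remainder accumulates at the +x end.

B is a spool: two coaxial disc flanges of radius 153 mm and thickness 17 mm, joined by a core cylinder of radius 32 mm and height 182 mm. The lower flange rests on z = 0 and the three cylinders share a vertical axis.

The spool is on the floor beside the fence section on its −x side.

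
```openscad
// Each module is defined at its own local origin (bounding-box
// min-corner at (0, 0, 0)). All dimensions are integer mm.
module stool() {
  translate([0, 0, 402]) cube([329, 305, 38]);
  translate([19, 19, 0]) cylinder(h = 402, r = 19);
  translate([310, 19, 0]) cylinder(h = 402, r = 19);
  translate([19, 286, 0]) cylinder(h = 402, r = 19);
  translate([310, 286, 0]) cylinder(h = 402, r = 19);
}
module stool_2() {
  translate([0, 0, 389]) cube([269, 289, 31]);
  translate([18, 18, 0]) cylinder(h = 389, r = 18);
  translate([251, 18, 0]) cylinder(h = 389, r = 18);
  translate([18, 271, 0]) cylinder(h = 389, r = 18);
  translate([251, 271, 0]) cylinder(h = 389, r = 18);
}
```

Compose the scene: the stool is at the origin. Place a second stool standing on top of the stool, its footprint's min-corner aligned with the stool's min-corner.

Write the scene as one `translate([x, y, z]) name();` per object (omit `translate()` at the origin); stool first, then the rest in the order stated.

stool();
translate([0, 0, 440]) stool_2();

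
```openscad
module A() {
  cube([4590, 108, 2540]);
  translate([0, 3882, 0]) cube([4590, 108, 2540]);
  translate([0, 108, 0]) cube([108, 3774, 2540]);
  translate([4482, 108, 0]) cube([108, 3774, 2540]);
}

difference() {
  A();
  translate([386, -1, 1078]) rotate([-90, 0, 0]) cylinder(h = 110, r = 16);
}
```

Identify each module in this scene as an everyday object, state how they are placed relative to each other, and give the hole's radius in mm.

A is a house frame. The house frame has a circular hole through its front wall. The hole's radius is 16 mm.

The subtracted cylinder has r = 16 mm.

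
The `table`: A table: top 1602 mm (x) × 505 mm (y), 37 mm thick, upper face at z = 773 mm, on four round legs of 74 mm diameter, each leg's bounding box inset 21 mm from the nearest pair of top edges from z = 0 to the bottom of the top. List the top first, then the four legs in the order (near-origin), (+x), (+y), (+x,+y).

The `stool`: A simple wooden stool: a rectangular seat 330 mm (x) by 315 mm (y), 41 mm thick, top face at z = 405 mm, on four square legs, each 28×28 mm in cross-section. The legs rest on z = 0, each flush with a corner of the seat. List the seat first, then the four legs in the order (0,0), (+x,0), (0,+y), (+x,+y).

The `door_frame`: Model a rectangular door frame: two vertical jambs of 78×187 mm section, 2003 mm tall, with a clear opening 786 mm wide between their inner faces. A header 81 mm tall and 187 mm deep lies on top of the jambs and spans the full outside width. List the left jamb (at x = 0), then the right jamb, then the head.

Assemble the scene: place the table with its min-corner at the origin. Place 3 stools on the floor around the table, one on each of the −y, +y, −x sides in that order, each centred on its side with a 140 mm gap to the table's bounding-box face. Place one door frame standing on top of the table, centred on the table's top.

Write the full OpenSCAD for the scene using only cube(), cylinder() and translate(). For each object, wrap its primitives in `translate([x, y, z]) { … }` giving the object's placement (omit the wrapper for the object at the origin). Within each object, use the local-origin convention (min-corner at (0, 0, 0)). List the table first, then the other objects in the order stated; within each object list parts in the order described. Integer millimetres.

translate([0, 0, 736]) cube([1602, 505, 37]);
translate([58, 58, 0]) cylinder(h = 736, r = 37);
translate([1544, 58, 0]) cylinder(h = 736, r = 37);
translate([58, 447, 0]) cylinder(h = 736, r = 37);
translate([1544, 447, 0]) cylinder(h = 736, r = 37);
translate([636, -455, 0]) {
  translate([0, 0, 364]) cube([330, 315, 41]);
  cube([28, 28, 364]);
  translate([302, 0, 0]) cube([28, 28, 364]);
  translate([0, 287, 0]) cube([28, 28, 364]);
  translate([302, 287, 0]) cube([28, 28, 364]);
}
translate([636, 645, 0]) {
  translate([0, 0, 364]) cube([330, 315, 41]);
  cube([28, 28, 364]);
  translate([302, 0, 0]) cube([28, 28, 364]);
  translate([0, 287, 0]) cube([28, 28, 364]);
  translate([302, 287, 0]) cube([28, 28, 364]);
}
translate([-470, 95, 0]) {
  translate([0, 0, 364]) cube([330, 315, 41]);
  cube([28, 28, 364]);
  translate([302, 0, 0]) cube([28, 28, 364]);
  translate([0, 287, 0]) cube([28, 28, 364]);
  translate([302, 287, 0]) cube([28, 28, 364]);
}
translate([330, 159, 773]) {
  cube([78, 187, 2003]);
  translate([864, 0, 0]) cube([78, 187, 2003]);
  translate([0, 0, 2003]) cube([942, 187, 81]);
}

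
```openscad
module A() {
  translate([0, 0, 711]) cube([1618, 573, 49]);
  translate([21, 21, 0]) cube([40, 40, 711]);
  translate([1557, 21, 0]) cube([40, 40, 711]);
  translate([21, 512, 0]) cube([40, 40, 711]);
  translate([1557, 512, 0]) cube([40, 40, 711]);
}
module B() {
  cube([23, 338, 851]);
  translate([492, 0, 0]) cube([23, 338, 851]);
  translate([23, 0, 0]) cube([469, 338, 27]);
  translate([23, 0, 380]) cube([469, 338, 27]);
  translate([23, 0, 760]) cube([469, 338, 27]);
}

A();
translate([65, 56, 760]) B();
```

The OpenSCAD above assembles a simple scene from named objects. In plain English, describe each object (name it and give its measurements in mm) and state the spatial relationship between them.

A is a rectangular dining table. The top is 1618×573×49 mm with its upper surface at z = 760 mm. It stands on four 40×40 mm square legs, each inset 21 mm from the nearest pair of top edges, running from the floor to the underside of the top.

B is an open bookshelf. Two side panels, each 23 mm thick, 338 mm deep and 851 mm tall, stand 515 mm apart (outside-to-outside). Between them sit 3 shelves, each 27 mm thick and 338 mm deep, spanning the full gap between the sides. The bottom shelf rests on the floor (its underside at z = 0) and the clear gap between one shelf's top and the next shelf's underside is 353 mm.

The bookshelf is on top of the table.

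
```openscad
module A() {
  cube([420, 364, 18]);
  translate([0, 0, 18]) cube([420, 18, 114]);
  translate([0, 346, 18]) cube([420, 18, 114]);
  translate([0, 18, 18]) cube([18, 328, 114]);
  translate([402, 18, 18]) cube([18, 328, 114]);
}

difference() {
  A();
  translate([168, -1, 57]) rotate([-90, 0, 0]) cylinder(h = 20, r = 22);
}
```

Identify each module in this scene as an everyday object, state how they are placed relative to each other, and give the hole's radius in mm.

A is an open box. The open box has a circular hole through its front wall. The hole's radius is 22 mm.

The subtracted cylinder has r = 22 mm.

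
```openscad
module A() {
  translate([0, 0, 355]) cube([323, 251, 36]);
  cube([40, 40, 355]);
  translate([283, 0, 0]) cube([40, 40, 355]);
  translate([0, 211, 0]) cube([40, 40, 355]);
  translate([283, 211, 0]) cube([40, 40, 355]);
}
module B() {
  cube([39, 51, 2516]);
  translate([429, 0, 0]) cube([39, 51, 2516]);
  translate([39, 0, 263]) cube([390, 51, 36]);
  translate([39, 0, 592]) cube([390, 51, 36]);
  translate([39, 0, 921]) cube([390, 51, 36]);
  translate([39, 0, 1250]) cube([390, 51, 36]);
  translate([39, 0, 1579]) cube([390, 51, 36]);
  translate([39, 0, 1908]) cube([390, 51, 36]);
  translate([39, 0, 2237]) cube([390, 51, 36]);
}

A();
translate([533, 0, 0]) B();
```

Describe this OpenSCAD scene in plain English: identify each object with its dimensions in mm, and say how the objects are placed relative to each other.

A is a simple wooden stool: a rectangular seat 323 mm (x) by 251 mm (y), 36 mm thick, top face at z = 391 mm, on four square legs, each 40×40 mm in cross-section. The legs rest on z = 0, each flush with a corner of the seat.

B is a straight ladder. Two 39×51 mm vertical rails, 2516 mm tall, stand 468 mm apart (outside-to-outside) with their front faces coplanar on the −y side. 7 rungs, each 51 mm deep and 36 mm tall, span between the inner faces of the rails, front faces flush with the rails. The lowest rung's underside is at z = 263 mm and rungs are spaced 329 mm apart (underside to underside).

The ladder is on the floor beside the stool on its +x side.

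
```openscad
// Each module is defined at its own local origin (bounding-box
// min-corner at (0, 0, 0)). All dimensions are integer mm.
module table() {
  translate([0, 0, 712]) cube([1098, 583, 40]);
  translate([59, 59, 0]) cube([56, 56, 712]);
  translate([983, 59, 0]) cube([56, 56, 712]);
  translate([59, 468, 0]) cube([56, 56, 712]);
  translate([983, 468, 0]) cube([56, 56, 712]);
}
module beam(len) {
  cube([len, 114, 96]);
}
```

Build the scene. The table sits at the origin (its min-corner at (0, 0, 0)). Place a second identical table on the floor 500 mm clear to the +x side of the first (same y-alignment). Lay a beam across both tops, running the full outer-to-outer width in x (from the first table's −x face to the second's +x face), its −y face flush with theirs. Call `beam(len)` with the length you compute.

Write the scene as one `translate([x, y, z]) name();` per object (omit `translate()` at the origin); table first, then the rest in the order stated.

table();
translate([1598, 0, 0]) table();
translate([0, 0, 752]) beam(2696);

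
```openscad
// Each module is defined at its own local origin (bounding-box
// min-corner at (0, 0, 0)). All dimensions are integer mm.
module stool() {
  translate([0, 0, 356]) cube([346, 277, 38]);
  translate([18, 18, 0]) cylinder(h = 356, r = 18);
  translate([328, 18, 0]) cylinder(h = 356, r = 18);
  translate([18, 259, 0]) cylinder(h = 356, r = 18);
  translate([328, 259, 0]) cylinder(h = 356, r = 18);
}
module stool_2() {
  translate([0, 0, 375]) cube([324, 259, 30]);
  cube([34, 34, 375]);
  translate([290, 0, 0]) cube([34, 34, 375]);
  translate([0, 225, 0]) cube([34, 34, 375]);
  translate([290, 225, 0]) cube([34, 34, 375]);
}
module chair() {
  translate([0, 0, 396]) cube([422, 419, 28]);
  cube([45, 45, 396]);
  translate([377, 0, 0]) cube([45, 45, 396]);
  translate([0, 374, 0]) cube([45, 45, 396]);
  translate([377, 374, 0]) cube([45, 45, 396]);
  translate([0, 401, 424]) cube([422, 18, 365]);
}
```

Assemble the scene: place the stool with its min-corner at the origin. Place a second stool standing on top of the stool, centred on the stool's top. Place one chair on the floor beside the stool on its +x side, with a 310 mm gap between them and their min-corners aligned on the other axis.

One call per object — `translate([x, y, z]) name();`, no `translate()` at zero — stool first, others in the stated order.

stool();
translate([11, 9, 394]) stool_2();
translate([656, 0, 0]) chair();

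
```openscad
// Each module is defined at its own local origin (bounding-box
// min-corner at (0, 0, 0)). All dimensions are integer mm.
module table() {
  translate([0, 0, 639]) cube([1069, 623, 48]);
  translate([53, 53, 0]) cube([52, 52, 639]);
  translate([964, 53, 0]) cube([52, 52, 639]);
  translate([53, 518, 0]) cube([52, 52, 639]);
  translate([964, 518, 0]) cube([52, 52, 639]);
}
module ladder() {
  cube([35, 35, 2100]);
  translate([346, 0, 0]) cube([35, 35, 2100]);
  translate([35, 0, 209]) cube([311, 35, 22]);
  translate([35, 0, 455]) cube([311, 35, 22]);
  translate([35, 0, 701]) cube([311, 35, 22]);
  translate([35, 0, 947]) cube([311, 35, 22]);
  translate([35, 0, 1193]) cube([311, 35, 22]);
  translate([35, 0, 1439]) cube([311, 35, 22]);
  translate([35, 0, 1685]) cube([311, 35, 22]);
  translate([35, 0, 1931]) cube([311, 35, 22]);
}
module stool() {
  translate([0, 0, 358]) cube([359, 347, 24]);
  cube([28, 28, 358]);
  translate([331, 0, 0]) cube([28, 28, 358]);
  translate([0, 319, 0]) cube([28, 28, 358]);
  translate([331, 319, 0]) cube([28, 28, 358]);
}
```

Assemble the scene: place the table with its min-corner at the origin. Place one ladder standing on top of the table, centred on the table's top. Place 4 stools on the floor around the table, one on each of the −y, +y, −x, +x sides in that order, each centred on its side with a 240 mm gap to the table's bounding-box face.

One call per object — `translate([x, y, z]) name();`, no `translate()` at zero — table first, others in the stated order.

table();
translate([344, 294, 687]) ladder();
translate([355, -587, 0]) stool();
translate([355, 863, 0]) stool();
translate([-599, 138, 0]) stool();
translate([1309, 138, 0]) stool();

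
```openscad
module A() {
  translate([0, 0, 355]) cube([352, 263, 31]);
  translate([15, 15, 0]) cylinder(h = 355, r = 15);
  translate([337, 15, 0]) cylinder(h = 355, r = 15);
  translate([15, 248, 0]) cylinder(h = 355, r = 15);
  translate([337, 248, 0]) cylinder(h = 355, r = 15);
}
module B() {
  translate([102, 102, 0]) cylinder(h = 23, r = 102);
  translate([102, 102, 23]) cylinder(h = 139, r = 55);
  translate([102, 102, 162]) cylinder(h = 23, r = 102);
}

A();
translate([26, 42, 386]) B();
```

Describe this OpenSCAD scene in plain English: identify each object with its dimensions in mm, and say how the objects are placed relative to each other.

A is a simple wooden stool: a rectangular seat 352 mm (x) by 263 mm (y), 31 mm thick, top face at z = 386 mm, on four round legs, each 30 mm in diameter. The legs rest on z = 0, each leg's axis is inset half a diameter from the nearest pair of seat edges (so the leg's bounding box is flush with the corner).

B is a spool: two coaxial disc flanges of radius 102 mm and thickness 23 mm, joined by a core cylinder of radius 55 mm and height 139 mm. The lower flange rests on z = 0 and the three cylinders share a vertical axis.

The spool is on top of the stool.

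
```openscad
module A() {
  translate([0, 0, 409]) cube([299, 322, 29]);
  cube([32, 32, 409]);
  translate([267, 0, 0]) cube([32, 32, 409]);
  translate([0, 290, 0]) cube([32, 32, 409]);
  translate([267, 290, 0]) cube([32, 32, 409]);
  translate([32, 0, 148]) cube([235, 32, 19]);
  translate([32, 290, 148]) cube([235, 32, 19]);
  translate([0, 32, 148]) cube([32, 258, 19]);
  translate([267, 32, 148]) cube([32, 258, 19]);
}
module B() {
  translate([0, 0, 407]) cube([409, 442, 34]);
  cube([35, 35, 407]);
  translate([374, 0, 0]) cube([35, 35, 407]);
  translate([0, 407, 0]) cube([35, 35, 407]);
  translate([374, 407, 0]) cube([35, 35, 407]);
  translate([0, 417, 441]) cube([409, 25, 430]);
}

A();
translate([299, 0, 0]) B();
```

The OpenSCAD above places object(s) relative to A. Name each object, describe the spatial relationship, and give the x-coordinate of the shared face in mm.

The stool's +x face and the chair's −x face are both at x = 299 mm.

A is a stool. B is a chair. The chair is against the stool's +x side, with their −y faces flush. The x-coordinate of the shared face is 299 mm.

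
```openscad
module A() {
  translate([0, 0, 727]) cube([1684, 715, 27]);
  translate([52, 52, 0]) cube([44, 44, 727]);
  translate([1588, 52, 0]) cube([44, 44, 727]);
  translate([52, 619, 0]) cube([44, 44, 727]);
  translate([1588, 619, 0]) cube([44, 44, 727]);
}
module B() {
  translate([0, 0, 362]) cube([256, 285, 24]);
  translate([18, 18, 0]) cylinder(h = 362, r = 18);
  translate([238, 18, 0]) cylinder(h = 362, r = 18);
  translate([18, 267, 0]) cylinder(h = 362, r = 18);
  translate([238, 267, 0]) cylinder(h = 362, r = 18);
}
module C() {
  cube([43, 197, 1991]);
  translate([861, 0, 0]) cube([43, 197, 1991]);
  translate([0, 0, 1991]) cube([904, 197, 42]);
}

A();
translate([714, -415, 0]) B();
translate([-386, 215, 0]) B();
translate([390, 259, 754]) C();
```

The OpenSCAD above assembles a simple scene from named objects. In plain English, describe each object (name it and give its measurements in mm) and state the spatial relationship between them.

A is a rectangular dining table. The top is 1684×715×27 mm with its upper surface at z = 754 mm. It stands on four 44×44 mm square legs, each inset 52 mm from the nearest pair of top edges, running from the floor to the underside of the top.

B is a simple wooden stool: a rectangular seat 256 mm (x) by 285 mm (y), 24 mm thick, top face at z = 386 mm, on four round legs, each 36 mm in diameter. The legs rest on z = 0, each leg's axis is inset half a diameter from the nearest pair of seat edges (so the leg's bounding box is flush with the corner).

C is a door frame. The clear opening is 818 mm wide and 1991 mm high. Two 43 mm wide jambs, 197 mm deep, stand either side of the opening from the floor to the top of the opening. A 42 mm thick head sits across the top of both jambs, spanning the full outside width of the frame.

Two stools sit around the table at the −y, −x sides. The door frame is on top of the table, centred.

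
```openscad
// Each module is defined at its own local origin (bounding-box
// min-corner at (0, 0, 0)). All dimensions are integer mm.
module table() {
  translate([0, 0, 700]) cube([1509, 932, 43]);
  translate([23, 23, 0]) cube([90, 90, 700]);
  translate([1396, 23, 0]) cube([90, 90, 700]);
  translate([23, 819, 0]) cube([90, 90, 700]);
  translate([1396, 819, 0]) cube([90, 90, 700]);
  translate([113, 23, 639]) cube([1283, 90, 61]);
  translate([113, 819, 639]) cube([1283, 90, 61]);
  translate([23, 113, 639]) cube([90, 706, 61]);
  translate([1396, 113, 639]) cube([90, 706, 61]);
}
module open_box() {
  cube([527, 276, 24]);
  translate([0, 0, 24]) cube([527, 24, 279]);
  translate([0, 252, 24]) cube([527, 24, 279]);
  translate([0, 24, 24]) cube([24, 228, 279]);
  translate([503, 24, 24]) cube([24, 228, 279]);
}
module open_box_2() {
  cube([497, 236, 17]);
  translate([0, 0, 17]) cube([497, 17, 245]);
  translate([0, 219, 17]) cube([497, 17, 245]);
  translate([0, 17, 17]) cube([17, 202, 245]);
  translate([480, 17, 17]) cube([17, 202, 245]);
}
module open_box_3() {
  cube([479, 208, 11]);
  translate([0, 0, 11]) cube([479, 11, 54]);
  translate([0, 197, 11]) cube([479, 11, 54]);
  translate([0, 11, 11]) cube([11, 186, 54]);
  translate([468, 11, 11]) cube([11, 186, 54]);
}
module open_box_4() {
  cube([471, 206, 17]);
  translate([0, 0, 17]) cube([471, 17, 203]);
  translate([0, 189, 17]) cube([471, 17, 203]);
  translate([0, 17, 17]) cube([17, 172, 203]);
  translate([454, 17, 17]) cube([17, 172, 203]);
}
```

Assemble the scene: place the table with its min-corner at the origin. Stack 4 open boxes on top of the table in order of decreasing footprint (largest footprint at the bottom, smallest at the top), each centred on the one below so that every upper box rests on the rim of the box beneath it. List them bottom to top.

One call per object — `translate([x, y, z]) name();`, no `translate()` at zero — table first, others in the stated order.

table();
translate([491, 328, 743]) open_box();
translate([506, 348, 1046]) open_box_2();
translate([515, 362, 1308]) open_box_3();
translate([519, 363, 1373]) open_box_4();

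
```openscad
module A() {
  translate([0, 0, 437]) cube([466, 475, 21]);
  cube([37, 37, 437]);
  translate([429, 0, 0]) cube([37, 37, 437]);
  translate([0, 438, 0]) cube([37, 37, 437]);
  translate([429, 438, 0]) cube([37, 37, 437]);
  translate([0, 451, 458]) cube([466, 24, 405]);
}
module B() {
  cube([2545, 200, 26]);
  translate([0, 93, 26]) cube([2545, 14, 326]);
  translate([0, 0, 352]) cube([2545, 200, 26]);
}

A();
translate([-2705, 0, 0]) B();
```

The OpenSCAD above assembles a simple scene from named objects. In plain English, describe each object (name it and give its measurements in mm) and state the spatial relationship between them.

A is a chair: 466×475 mm seat, 21 mm thick, top at z = 458 mm, on four 37 mm square corner legs flush with the seat edges. A 24 mm thick backrest slab spans the full seat width, extending 405 mm above the seat top, its back face flush with the seat's +y edge.

B is an I-beam lying along x, 2545 mm long. Overall section height 378 mm. Two flanges 200 mm wide (y) and 26 mm thick, one on the floor and one at the top; a web 14 mm thick runs between them, centred on the flange width.

The I-beam is on the floor beside the chair on its −x side.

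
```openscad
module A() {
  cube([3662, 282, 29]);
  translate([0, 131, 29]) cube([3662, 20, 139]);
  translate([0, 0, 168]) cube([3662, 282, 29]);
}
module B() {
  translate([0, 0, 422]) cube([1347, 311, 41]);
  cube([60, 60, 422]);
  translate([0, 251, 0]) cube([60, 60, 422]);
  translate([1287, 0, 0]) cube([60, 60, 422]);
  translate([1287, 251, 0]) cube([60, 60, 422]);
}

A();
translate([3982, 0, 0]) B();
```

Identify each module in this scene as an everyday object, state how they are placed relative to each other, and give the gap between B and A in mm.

The bench's nearest face is 320 mm from the I-beam's +x face.

A is an I-beam. B is a bench. The bench is on the floor beside the I-beam on its +x side. The gap between the bench and the I-beam is 320 mm.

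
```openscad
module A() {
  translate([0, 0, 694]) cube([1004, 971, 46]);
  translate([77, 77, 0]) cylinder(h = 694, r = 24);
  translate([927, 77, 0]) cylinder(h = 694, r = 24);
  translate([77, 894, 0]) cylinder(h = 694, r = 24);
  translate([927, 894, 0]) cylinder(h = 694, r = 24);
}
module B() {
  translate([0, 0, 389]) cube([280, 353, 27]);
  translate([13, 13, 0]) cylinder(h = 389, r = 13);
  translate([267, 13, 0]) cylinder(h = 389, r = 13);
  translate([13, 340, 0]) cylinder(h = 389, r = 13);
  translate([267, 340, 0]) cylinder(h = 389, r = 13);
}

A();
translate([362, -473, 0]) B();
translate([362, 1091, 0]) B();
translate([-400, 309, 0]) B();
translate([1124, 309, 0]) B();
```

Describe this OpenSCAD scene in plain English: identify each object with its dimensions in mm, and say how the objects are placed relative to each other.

A is a table: top 1004 mm (x) × 971 mm (y), 46 mm thick, upper face at z = 740 mm, on four round legs of 48 mm diameter, each leg's bounding box inset 53 mm from the nearest pair of top edges, running from z = 0 to the bottom of the top.

B is a four-legged stool. The seat is 280×353 mm, 27 mm thick, top at z = 416 mm. It stands on four round legs, each 26 mm in diameter, from z = 0 to the seat underside, each leg's axis is inset half a diameter from the nearest pair of seat edges (so the leg's bounding box is flush with the corner).

Four stools sit around the table at the −y, +y, −x, +x sides.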